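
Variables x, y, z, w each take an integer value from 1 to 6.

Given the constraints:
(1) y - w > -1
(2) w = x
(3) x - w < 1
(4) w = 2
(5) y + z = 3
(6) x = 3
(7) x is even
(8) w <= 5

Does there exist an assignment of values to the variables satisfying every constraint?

Constraint 4 fixes w = 2 and constraint 6 fixes x = 3, but constraint 2 requires w = x. Since 2 ≠ 3, contradiction.

Unsatisfiable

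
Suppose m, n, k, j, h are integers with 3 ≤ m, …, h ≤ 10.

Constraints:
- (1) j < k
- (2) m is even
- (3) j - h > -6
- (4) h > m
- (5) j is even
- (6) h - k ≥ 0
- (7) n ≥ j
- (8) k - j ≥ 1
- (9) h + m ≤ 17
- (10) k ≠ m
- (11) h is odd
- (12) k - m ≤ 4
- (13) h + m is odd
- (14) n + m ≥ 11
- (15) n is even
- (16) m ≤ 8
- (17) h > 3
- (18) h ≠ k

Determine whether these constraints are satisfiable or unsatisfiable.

Satisfiable

Take m = 6, n = 8, k = 8, j = 4, h = 9. Then constraint 3: j - h = -5; constraint 6: h - k = 1, and every other listed constraint is also met.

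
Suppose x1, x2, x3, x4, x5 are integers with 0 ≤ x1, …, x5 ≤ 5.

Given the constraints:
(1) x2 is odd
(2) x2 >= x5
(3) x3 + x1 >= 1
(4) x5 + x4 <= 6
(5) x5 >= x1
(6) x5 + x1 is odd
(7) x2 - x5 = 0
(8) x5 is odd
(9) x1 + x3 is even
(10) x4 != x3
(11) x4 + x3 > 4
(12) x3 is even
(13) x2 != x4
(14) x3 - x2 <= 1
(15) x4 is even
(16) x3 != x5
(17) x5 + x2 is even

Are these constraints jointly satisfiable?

One satisfying assignment is x1 = 0, x2 = 1, x3 = 2, x4 = 4, x5 = 1.
For the less obvious constraints — constraint 3: x3 + x1 = 2; constraint 4: x5 + x4 = 5; constraint 7: x2 - x5 = 0 — and the others hold by inspection.

Satisfiable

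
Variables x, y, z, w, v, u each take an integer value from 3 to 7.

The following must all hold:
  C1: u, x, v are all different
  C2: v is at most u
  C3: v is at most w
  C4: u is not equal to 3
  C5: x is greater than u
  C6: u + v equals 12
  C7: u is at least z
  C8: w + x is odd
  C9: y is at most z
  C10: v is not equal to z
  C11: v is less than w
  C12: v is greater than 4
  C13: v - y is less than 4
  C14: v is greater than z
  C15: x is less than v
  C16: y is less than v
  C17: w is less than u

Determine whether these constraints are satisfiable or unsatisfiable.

Unsatisfiable

Constraints 5, 11, 15, and 17 give x < v, v < w, w < u, u < x. Chaining: x < v < w < u < x, which forces x < x — impossible.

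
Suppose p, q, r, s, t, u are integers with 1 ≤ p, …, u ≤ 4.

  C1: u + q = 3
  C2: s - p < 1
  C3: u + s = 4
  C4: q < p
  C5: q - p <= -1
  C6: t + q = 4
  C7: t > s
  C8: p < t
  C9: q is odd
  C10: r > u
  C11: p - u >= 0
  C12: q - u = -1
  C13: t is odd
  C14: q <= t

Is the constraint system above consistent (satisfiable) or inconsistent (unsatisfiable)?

Satisfiable

The assignment p = 2, q = 1, r = 3, s = 2, t = 3, u = 2 works:
  constraint 1 holds since u + q = 3.
  constraint 2 holds since s - p = 0.
The rest check out directly.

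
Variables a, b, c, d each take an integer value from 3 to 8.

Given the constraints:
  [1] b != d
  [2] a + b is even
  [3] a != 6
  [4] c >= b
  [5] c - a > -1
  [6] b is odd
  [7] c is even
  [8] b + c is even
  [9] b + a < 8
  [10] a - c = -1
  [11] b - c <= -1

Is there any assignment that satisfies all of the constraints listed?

Constraint 6 makes b odd and constraint 7 makes c even, so b + c must be odd. Constraint 8 says b + c is even — contradiction.

Unsatisfiable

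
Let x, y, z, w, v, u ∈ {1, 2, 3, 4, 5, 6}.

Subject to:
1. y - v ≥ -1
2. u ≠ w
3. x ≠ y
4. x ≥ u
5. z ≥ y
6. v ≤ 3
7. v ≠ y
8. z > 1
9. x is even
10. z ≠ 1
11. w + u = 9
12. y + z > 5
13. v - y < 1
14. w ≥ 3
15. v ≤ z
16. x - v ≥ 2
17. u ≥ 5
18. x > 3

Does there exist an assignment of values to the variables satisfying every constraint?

Take x = 6, y = 3, z = 4, w = 4, v = 1, u = 5. Then constraint 1: y - v = 2; constraint 11: w + u = 9; constraint 12: y + z = 7, and every other listed constraint is also met.

Satisfiable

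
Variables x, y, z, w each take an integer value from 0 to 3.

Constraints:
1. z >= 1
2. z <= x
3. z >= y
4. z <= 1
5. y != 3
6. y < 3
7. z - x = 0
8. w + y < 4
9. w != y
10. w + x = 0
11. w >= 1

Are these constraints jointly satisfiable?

Unsatisfiable

From constraint 11: w ≥ 1. From constraints 1 and 2: x ≥ z ≥ 1. Hence w + x ≥ 2. But constraint 10 requires w + x = 0, and 0 < 2. Contradiction.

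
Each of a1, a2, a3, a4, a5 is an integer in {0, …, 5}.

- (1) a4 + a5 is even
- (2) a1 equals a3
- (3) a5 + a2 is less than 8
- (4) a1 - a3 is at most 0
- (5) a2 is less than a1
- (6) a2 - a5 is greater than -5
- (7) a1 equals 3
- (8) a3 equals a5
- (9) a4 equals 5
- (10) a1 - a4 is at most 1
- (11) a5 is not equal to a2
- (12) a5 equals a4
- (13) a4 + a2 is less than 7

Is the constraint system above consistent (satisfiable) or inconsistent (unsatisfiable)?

Constraint 7 fixes a1 = 3 and constraint 9 fixes a4 = 5. Constraints 2, 8, and 12 give a1 = a3 = a5 = a4, so a1 = a4. But 3 ≠ 5 — contradiction.

Unsatisfiable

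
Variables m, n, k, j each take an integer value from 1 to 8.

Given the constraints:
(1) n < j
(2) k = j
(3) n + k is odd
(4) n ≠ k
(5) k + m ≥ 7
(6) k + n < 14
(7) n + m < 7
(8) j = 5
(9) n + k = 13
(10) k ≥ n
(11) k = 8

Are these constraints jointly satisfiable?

Constraint 11 fixes k = 8 and constraint 8 fixes j = 5, but constraint 2 requires k = j. Since 8 ≠ 5, contradiction.

Unsatisfiable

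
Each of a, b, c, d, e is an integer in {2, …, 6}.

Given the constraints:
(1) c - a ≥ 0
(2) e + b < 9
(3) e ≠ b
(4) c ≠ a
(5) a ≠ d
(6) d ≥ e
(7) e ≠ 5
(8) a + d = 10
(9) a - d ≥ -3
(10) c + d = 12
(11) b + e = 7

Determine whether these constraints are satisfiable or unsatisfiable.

Satisfiable

Try a = 4, b = 5, c = 6, d = 6, e = 2.
Check constraint 1: c - a = 2; constraint 2: e + b = 7; constraint 8: a + d = 10. The remaining constraints are straightforward to verify.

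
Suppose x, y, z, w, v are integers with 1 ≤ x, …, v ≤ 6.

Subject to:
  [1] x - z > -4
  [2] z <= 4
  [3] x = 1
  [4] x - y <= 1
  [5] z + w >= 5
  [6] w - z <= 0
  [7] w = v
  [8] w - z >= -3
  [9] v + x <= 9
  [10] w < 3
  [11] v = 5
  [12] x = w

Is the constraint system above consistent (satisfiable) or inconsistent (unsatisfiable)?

Constraint 3 fixes x = 1 and constraint 11 fixes v = 5. Constraints 7 and 12 give x = w = v, so x = v. But 1 ≠ 5 — contradiction.

Unsatisfiable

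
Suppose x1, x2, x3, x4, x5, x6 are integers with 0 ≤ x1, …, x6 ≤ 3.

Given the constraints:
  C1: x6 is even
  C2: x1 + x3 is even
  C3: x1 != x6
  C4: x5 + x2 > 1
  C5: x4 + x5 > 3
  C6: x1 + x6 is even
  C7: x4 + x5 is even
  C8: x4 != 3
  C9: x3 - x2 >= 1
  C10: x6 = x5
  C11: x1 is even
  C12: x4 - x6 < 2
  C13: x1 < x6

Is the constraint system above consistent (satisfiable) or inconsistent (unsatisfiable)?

Satisfiable

Setting (x1, x2, x3, x4, x5, x6) = (0, 0, 2, 2, 2, 2) satisfies everything: constraint 4: x5 + x2 = 2; constraint 5: x4 + x5 = 4, and the others follow.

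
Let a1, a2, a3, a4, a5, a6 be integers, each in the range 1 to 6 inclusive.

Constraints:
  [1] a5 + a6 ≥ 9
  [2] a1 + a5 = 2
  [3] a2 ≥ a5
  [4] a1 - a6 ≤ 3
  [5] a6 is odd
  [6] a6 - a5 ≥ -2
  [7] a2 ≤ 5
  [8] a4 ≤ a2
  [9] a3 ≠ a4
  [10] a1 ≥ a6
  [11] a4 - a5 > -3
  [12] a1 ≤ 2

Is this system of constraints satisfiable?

Unsatisfiable

From constraints 3 and 7: a5 ≤ a2 ≤ 5. From constraints 10 and 12: a6 ≤ a1 ≤ 2. Hence a5 + a6 ≤ 7. But constraint 1 requires a5 + a6 ≥ 9, and 9 > 7. Contradiction.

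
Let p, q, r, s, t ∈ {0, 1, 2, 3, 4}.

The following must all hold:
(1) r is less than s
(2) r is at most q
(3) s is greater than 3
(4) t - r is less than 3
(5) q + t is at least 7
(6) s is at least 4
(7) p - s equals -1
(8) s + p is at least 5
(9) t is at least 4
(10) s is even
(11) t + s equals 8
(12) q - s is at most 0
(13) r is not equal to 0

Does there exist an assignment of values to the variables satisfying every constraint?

Satisfiable

One satisfying assignment is p = 3, q = 3, r = 3, s = 4, t = 4.
For the less obvious constraints — constraint 4: t - r = 1; constraint 5: q + t = 7; constraint 7: p - s = -1 — and the others hold by inspection.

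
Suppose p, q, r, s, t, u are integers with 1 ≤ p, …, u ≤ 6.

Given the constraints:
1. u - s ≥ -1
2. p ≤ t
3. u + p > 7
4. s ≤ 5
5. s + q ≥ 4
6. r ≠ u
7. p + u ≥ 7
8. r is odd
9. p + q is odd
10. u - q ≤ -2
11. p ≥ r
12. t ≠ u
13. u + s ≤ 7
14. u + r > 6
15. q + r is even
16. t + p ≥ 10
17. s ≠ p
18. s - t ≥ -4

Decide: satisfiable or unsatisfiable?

Take p = 6, q = 5, r = 5, s = 2, t = 6, u = 2. Then constraint 1: u - s = 0; constraint 3: u + p = 8, and every other listed constraint is also met.

Satisfiable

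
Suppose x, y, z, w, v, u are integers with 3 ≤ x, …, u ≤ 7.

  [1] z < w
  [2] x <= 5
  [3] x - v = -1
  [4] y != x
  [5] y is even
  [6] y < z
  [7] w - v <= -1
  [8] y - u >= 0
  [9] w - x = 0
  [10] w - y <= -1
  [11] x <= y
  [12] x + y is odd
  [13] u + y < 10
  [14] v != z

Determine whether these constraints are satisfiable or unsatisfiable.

Constraints 1, 6, and 10 give y < z, z < w, w < y. Chaining: y < z < w < y, which forces y < y — impossible.

Unsatisfiable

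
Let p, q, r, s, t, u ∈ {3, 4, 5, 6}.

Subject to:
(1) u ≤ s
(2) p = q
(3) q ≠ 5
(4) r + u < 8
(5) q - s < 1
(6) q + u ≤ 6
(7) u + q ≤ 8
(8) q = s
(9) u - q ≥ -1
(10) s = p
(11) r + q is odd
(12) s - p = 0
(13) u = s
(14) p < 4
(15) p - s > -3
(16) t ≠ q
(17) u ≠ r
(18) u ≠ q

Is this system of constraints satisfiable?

Unsatisfiable

From constraints 2, 10, and 13, u = s = p = q, so u = q. But constraint 18 says u ≠ q. Contradiction.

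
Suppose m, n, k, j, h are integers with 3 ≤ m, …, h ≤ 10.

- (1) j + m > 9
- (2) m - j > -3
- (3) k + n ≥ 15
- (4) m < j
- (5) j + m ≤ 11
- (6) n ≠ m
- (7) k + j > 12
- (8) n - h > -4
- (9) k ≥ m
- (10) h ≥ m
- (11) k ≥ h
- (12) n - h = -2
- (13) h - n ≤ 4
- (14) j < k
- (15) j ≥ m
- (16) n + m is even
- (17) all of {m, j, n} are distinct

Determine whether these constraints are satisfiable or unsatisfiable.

The assignment m = 5, n = 7, k = 9, j = 6, h = 9 works:
  constraint 1 holds since j + m = 11.
  constraint 2 holds since m - j = -1.
  constraint 3 holds since k + n = 16.
The rest check out directly.

Satisfiable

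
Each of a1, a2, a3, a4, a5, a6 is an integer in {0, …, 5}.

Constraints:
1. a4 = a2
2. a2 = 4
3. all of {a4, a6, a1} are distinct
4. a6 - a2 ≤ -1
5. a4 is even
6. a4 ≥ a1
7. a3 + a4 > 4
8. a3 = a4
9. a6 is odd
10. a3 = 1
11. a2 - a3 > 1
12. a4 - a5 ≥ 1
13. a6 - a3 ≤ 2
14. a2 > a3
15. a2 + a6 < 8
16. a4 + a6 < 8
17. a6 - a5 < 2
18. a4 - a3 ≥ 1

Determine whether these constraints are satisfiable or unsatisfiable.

Constraint 10 fixes a3 = 1 and constraint 2 fixes a2 = 4. Constraints 1 and 8 give a3 = a4 = a2, so a3 = a2. But 1 ≠ 4 — contradiction.

Unsatisfiable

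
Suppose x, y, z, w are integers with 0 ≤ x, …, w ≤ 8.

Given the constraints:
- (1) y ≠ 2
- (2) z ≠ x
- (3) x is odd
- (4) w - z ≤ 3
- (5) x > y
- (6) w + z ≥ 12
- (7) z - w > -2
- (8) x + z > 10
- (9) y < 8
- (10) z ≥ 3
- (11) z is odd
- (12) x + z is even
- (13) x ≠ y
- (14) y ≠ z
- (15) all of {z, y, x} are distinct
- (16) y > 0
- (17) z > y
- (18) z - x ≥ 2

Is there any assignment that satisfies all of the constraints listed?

Try x = 5, y = 1, z = 7, w = 7.
Check constraint 4: w - z = 0; constraint 6: w + z = 14. The remaining constraints are straightforward to verify.

Satisfiable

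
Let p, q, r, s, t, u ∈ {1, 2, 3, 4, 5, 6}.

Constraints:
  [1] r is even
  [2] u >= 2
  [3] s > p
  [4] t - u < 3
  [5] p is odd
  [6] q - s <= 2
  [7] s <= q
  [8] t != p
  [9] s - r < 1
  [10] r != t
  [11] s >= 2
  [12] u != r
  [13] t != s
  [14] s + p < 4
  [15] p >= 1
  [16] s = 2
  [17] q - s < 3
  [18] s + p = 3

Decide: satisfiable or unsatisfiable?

Setting (p, q, r, s, t, u) = (1, 3, 2, 2, 5, 3) satisfies everything: constraint 4: t - u = 2; constraint 6: q - s = 1; constraint 9: s - r = 0, and the others follow.

Satisfiable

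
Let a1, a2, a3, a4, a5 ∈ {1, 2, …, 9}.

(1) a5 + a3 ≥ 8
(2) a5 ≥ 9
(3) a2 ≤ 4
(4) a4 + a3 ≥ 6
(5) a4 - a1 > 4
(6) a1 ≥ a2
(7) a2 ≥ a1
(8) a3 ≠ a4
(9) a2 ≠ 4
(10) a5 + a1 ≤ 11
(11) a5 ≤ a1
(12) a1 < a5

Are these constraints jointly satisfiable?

Unsatisfiable

From constraints 2 and 11: a1 ≥ a5 and a5 ≥ 9, so a1 ≥ 9. From constraints 3 and 7: a1 ≤ a2 and a2 ≤ 4, so a1 ≤ 4. But 4 < 9, so no value of a1 works.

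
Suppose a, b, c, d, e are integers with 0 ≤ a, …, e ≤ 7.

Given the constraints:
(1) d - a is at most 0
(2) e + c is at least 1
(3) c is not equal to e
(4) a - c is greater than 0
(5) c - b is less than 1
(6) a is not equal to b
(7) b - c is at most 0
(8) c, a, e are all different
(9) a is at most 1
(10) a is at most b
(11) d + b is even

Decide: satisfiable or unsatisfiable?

Constraints 4, 7, and 10 give b ≤ c, c < a, a ≤ b. Chaining: b ≤ c < a ≤ b, which forces b < b — impossible.

Unsatisfiable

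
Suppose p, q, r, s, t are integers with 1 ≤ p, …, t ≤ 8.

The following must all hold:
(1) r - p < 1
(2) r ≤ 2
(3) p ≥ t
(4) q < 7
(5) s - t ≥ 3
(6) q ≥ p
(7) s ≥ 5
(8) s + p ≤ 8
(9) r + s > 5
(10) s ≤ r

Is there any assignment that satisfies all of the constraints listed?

From constraint 7: s ≥ 5. From constraints 2 and 10: s ≤ r and r ≤ 2, so s ≤ 2. But 2 < 5, so no value of s works.

Unsatisfiable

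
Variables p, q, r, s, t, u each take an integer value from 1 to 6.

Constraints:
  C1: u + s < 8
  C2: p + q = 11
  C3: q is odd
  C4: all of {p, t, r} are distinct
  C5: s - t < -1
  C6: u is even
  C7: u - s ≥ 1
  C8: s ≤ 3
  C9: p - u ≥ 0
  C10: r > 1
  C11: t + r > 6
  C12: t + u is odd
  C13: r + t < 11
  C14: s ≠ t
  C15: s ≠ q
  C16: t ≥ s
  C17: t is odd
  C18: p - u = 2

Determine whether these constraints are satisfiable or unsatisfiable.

Take p = 6, q = 5, r = 3, s = 3, t = 5, u = 4. Then constraint 1: u + s = 7; constraint 2: p + q = 11, and every other listed constraint is also met.

Satisfiable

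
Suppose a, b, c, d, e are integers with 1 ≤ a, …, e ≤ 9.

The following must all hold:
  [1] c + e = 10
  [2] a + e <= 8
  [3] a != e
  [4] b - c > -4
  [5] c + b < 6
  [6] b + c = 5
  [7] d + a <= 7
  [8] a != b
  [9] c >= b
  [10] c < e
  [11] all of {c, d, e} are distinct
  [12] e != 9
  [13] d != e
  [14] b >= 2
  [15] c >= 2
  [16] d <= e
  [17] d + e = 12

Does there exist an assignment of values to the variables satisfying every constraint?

One satisfying assignment is a = 1, b = 2, c = 3, d = 5, e = 7.
For the less obvious constraints — constraint 1: c + e = 10; constraint 2: a + e = 8 — and the others hold by inspection.

Satisfiable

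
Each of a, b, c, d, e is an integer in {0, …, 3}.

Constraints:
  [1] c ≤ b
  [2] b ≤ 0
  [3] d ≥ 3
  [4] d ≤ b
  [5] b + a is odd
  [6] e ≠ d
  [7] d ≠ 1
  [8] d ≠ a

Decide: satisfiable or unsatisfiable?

Unsatisfiable

From constraint 3: d ≥ 3. From constraints 2 and 4: d ≤ b and b ≤ 0, so d ≤ 0. But 0 < 3, so no value of d works.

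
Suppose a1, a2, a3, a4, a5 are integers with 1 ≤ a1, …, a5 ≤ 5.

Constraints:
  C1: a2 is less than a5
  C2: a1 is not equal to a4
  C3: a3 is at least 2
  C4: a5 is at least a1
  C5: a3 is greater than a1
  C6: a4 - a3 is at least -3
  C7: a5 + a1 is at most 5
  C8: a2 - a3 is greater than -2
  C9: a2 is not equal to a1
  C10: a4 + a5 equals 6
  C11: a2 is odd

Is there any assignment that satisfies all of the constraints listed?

One satisfying assignment is a1 = 1, a2 = 3, a3 = 2, a4 = 2, a5 = 4.
For the less obvious constraints — constraint 6: a4 - a3 = 0; constraint 7: a5 + a1 = 5; constraint 8: a2 - a3 = 1 — and the others hold by inspection.

Satisfiable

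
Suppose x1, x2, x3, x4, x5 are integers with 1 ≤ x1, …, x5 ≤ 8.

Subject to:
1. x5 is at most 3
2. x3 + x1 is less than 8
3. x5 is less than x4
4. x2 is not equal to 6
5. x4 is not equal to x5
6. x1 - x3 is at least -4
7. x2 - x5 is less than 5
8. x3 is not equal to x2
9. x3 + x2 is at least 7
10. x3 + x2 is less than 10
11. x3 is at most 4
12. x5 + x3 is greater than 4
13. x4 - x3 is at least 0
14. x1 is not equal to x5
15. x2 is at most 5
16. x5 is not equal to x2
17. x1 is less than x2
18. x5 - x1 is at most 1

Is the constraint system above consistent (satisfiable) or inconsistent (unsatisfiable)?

Satisfiable

The assignment x1 = 1, x2 = 5, x3 = 4, x4 = 6, x5 = 2 works:
  constraint 2 holds since x3 + x1 = 5.
  constraint 6 holds since x1 - x3 = -3.
  constraint 7 holds since x2 - x5 = 3.
The rest check out directly.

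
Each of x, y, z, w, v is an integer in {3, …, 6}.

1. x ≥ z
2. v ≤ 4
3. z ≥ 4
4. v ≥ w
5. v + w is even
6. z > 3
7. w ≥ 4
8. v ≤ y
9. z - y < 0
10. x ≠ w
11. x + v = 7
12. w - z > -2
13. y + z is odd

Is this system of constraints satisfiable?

Unsatisfiable

From constraints 1 and 3: x ≥ z ≥ 4. From constraints 4 and 7: v ≥ w ≥ 4. Hence x + v ≥ 8. But constraint 11 requires x + v = 7, and 7 < 8. Contradiction.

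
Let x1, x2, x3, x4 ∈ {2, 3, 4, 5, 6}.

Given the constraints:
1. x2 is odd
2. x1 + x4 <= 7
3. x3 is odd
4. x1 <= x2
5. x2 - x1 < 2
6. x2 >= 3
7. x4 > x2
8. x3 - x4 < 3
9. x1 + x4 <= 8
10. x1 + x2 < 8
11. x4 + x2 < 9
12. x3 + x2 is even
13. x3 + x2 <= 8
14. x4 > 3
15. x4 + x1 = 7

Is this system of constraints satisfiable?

Try x1 = 2, x2 = 3, x3 = 5, x4 = 5.
Check constraint 2: x1 + x4 = 7; constraint 5: x2 - x1 = 1; constraint 8: x3 - x4 = 0. The remaining constraints are straightforward to verify.

Satisfiable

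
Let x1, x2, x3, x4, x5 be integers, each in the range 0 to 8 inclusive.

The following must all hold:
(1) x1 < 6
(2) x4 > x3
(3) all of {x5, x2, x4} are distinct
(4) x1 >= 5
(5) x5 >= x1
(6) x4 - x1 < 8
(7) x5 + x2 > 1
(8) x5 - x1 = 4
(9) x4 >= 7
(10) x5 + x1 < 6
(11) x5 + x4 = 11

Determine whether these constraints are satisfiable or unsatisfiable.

From constraints 4 and 5: x5 ≥ x1 ≥ 5. From constraint 9: x4 ≥ 7. Hence x5 + x4 ≥ 12. But constraint 11 requires x5 + x4 = 11, and 11 < 12. Contradiction.

Unsatisfiable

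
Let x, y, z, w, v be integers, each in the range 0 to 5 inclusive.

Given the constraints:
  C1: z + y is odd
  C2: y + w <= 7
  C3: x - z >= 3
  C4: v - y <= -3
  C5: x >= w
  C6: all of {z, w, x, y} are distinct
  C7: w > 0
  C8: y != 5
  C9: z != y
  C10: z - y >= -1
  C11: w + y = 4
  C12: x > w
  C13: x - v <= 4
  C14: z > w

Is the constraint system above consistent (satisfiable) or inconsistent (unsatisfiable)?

Unsatisfiable

Constraints 3, 4, 10, and 13 give x − z ≥ 3, z − y ≥ -1, y − v ≥ 3, v − x ≥ -4.
Adding all 4 inequalities: the left sides telescope to 0, and the right sides sum to 3 + (-1) + 3 + (-4) = 1. So 0 ≥ 1, which is false.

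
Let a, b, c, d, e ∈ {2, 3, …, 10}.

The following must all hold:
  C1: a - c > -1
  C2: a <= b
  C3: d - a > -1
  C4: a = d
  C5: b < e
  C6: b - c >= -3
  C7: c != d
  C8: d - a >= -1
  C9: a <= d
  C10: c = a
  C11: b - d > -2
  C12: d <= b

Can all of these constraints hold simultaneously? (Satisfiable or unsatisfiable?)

From constraints 4 and 10, c = a = d, so c = d. But constraint 7 says c ≠ d. Contradiction.

Unsatisfiable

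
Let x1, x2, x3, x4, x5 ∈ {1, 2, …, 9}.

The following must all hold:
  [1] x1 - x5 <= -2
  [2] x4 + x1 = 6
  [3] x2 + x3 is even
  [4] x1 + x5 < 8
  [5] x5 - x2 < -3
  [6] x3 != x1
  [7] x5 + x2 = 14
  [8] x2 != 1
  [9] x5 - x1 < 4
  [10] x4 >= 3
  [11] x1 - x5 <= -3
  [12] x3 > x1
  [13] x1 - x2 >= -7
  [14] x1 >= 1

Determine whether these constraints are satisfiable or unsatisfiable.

One satisfying assignment is x1 = 2, x2 = 9, x3 = 9, x4 = 4, x5 = 5.
For the less obvious constraints — constraint 1: x1 - x5 = -3; constraint 2: x4 + x1 = 6 — and the others hold by inspection.

Satisfiable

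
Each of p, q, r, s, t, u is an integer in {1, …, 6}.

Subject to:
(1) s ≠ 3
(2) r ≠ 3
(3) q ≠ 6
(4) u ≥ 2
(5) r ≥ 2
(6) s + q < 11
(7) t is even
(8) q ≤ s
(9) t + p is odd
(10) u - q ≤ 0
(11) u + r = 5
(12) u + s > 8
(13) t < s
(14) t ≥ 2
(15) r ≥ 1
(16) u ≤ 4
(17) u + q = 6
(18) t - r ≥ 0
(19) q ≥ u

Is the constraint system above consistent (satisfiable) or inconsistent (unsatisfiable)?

One satisfying assignment is p = 5, q = 3, r = 2, s = 6, t = 2, u = 3.
For the less obvious constraints — constraint 6: s + q = 9; constraint 10: u - q = 0 — and the others hold by inspection.

Satisfiable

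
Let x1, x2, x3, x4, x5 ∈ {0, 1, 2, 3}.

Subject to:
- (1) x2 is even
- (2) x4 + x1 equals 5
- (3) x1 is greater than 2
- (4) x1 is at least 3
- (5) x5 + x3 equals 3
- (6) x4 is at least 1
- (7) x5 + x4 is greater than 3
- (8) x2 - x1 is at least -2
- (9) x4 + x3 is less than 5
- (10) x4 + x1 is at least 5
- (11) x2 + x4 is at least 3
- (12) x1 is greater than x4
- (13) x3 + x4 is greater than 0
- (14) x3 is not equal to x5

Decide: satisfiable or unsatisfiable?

Satisfiable

The assignment x1 = 3, x2 = 2, x3 = 0, x4 = 2, x5 = 3 works:
  constraint 2 holds since x4 + x1 = 5.
  constraint 5 holds since x5 + x3 = 3.
The rest check out directly.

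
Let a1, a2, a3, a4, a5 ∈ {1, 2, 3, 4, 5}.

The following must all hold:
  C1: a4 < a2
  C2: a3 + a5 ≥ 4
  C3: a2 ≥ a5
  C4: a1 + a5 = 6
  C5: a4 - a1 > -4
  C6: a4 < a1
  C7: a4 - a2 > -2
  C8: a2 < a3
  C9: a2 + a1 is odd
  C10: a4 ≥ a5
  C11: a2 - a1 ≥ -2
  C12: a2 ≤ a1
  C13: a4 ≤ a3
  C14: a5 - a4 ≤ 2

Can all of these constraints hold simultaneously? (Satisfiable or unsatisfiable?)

Satisfiable

One satisfying assignment is a1 = 4, a2 = 3, a3 = 4, a4 = 2, a5 = 2.
For the less obvious constraints — constraint 2: a3 + a5 = 6; constraint 4: a1 + a5 = 6 — and the others hold by inspection.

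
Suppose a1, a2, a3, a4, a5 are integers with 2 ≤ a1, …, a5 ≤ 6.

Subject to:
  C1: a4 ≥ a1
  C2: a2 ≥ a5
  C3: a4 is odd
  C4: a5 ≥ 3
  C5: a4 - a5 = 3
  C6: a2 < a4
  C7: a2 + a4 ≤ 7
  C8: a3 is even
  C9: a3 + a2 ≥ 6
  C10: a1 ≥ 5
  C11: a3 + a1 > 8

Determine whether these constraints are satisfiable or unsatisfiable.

Unsatisfiable

From constraints 2 and 4: a2 ≥ a5 ≥ 3. From constraints 1 and 10: a4 ≥ a1 ≥ 5. Hence a2 + a4 ≥ 8. But constraint 7 requires a2 + a4 ≤ 7, and 7 < 8. Contradiction.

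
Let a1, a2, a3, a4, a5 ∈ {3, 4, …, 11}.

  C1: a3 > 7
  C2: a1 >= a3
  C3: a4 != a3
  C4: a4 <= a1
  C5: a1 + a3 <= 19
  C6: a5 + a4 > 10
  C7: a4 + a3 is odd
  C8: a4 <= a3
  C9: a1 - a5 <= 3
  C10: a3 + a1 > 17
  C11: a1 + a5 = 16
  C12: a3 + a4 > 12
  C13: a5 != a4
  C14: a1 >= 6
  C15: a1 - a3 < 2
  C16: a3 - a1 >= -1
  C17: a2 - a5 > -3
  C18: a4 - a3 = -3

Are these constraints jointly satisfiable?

Satisfiable

Setting (a1, a2, a3, a4, a5) = (9, 6, 9, 6, 7) satisfies everything: constraint 5: a1 + a3 = 18; constraint 6: a5 + a4 = 13; constraint 9: a1 - a5 = 2, and the others follow.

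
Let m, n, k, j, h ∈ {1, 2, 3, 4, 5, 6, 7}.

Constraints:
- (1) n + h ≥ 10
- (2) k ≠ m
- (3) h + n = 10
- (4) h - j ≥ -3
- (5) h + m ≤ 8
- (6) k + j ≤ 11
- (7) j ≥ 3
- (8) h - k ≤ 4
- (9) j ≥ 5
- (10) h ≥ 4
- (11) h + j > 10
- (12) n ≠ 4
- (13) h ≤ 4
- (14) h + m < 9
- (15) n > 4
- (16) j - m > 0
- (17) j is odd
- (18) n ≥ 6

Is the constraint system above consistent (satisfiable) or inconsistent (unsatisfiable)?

Take m = 4, n = 6, k = 1, j = 7, h = 4. Then constraint 1: n + h = 10; constraint 3: h + n = 10, and every other listed constraint is also met.

Satisfiable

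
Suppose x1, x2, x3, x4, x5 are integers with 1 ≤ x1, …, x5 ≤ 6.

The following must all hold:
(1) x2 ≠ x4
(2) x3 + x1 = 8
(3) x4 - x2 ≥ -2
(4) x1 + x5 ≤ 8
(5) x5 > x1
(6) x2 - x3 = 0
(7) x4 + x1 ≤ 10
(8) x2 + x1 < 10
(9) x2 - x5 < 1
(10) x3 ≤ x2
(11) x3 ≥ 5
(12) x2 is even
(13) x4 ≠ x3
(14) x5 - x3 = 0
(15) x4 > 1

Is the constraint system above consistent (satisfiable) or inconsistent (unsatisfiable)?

Try x1 = 2, x2 = 6, x3 = 6, x4 = 5, x5 = 6.
Check constraint 2: x3 + x1 = 8; constraint 3: x4 - x2 = -1; constraint 4: x1 + x5 = 8. The remaining constraints are straightforward to verify.

Satisfiable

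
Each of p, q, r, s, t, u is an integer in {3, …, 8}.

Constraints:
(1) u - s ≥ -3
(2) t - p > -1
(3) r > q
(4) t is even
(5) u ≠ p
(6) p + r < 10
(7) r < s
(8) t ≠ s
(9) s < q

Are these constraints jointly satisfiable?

Constraints 3, 7, and 9 give r < s, s < q, q < r. Chaining: r < s < q < r, which forces r < r — impossible.

Unsatisfiable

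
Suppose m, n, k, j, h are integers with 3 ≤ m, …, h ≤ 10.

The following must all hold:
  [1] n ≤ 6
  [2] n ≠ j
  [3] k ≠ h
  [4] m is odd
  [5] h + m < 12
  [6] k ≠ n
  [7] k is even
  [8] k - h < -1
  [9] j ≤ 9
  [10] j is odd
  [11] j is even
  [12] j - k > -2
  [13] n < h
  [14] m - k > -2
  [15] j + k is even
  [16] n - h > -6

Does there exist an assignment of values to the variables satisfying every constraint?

Constraint 10 makes j odd and constraint 7 makes k even, so j + k must be odd. Constraint 15 says j + k is even — contradiction.

Unsatisfiable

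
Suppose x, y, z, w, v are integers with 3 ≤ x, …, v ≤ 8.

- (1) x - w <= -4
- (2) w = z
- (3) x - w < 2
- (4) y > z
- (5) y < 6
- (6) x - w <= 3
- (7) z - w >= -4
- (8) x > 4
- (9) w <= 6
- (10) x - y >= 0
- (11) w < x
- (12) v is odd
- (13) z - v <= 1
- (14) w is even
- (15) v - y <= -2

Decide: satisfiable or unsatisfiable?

Unsatisfiable

Constraints 1, 7, 10, 13, and 15 give v − z ≥ -1, z − w ≥ -4, w − x ≥ 4, x − y ≥ 0, y − v ≥ 2.
Adding all 5 inequalities: the left sides telescope to 0, and the right sides sum to (-1) + (-4) + 4 + 0 + 2 = 1. So 0 ≥ 1, which is false.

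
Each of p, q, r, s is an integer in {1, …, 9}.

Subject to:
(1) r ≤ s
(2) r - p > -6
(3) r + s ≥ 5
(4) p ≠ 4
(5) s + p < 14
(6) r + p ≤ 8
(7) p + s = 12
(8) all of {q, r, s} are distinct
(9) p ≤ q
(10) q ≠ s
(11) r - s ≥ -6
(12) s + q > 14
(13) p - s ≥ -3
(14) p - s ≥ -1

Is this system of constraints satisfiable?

Take p = 6, q = 9, r = 1, s = 6. Then constraint 2: r - p = -5; constraint 3: r + s = 7, and every other listed constraint is also met.

Satisfiable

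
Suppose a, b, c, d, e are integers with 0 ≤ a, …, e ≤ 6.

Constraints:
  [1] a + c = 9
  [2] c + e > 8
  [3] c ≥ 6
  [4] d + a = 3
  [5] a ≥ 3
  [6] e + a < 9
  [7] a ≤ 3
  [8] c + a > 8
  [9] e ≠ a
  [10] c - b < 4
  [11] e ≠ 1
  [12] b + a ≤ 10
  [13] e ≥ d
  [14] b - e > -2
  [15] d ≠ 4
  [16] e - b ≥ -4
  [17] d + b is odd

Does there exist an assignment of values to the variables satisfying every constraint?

Setting (a, b, c, d, e) = (3, 5, 6, 0, 4) satisfies everything: constraint 1: a + c = 9; constraint 2: c + e = 10; constraint 4: d + a = 3, and the others follow.

Satisfiable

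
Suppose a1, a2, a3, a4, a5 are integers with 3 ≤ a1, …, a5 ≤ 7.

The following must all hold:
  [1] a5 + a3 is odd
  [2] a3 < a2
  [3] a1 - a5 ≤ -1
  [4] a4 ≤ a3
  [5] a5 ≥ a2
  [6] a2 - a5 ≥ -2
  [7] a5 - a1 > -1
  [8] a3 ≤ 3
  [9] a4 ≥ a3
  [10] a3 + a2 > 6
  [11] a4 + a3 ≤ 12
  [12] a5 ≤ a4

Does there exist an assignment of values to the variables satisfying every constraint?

Constraints 2, 4, 5, and 12 give a2 ≤ a5, a5 ≤ a4, a4 ≤ a3, a3 < a2. Chaining: a2 ≤ a5 ≤ a4 ≤ a3 < a2, which forces a2 < a2 — impossible.

Unsatisfiable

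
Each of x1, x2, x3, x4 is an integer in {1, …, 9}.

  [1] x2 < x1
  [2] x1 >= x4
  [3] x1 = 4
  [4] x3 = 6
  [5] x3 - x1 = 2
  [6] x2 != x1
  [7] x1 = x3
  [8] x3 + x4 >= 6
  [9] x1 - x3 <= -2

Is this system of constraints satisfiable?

Unsatisfiable

Constraint 3 fixes x1 = 4 and constraint 4 fixes x3 = 6, but constraint 7 requires x1 = x3. Since 4 ≠ 6, contradiction.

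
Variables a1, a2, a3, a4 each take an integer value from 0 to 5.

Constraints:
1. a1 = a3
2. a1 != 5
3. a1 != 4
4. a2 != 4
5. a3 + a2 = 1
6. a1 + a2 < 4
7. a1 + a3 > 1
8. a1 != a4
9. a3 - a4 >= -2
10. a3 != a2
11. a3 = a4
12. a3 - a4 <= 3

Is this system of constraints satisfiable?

From constraints 1 and 11, a1 = a3 = a4, so a1 = a4. But constraint 8 says a1 ≠ a4. Contradiction.

Unsatisfiable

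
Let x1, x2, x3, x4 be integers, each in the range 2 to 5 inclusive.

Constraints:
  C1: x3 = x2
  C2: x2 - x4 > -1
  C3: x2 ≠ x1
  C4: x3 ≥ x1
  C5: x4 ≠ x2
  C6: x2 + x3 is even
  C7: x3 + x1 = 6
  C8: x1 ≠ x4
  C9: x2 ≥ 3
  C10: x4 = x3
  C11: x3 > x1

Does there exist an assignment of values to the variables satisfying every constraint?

Unsatisfiable

From constraints 1 and 10, x4 = x3 = x2, so x4 = x2. But constraint 5 says x4 ≠ x2. Contradiction.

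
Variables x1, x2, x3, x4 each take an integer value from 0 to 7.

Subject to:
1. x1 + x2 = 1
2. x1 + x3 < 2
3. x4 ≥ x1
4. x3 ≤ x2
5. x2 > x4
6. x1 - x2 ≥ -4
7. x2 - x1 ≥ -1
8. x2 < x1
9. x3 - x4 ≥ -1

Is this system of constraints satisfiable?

Unsatisfiable

Constraints 3, 5, and 8 give x2 < x1, x1 ≤ x4, x4 < x2. Chaining: x2 < x1 ≤ x4 < x2, which forces x2 < x2 — impossible.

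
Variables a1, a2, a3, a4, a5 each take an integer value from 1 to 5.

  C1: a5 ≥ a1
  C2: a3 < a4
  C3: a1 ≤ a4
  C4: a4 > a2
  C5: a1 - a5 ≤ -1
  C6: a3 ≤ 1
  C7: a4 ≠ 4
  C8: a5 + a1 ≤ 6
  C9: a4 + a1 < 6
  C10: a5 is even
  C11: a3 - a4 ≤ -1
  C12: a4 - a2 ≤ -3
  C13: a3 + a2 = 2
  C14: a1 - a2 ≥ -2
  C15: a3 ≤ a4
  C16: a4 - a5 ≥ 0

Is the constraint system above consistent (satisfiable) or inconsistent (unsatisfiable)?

Unsatisfiable

Constraints 5, 12, 14, and 16 give a5 − a1 ≥ 1, a1 − a2 ≥ -2, a2 − a4 ≥ 3, a4 − a5 ≥ 0.
Adding all 4 inequalities: the left sides telescope to 0, and the right sides sum to 1 + (-2) + 3 + 0 = 2. So 0 ≥ 2, which is false.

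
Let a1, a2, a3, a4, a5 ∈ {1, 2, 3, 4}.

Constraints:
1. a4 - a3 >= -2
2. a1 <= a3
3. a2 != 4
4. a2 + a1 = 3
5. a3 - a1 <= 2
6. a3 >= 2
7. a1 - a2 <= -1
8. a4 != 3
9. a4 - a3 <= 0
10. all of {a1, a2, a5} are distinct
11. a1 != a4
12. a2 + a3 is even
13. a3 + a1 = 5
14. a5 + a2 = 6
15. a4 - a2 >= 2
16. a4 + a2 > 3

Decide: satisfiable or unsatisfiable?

Constraints 5, 7, 9, and 15 give a2 − a1 ≥ 1, a1 − a3 ≥ -2, a3 − a4 ≥ 0, a4 − a2 ≥ 2.
Adding all 4 inequalities: the left sides telescope to 0, and the right sides sum to 1 + (-2) + 0 + 2 = 1. So 0 ≥ 1, which is false.

Unsatisfiable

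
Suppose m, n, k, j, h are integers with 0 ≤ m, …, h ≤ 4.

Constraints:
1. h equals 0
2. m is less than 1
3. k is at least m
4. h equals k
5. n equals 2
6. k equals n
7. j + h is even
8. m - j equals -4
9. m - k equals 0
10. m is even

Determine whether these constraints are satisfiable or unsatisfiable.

Constraint 1 fixes h = 0 and constraint 5 fixes n = 2. Constraints 4 and 6 give h = k = n, so h = n. But 0 ≠ 2 — contradiction.

Unsatisfiable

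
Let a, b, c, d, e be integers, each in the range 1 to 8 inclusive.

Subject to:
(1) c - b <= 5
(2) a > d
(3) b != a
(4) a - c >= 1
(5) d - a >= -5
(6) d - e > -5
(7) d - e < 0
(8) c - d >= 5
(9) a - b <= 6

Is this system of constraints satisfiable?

Unsatisfiable

Constraints 4, 5, and 8 give c − d ≥ 5, d − a ≥ -5, a − c ≥ 1.
Adding all 3 inequalities: the left sides telescope to 0, and the right sides sum to 5 + (-5) + 1 = 1. So 0 ≥ 1, which is false.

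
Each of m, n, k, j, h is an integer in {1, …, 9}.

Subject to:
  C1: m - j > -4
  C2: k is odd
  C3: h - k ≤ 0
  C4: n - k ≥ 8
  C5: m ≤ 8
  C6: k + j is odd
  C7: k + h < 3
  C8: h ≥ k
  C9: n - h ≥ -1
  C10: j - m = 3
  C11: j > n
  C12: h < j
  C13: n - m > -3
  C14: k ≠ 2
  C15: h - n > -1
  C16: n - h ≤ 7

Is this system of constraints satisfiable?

Constraints 3, 4, and 16 give k − h ≥ 0, h − n ≥ -7, n − k ≥ 8.
Adding all 3 inequalities: the left sides telescope to 0, and the right sides sum to 0 + (-7) + 8 = 1. So 0 ≥ 1, which is false.

Unsatisfiable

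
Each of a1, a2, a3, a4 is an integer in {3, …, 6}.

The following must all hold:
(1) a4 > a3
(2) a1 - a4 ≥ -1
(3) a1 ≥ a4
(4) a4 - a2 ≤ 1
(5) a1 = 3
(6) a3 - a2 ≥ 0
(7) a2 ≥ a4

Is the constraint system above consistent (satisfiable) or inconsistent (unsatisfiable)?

Constraints 1, 6, and 7 give a3 < a4, a4 ≤ a2, a2 ≤ a3. Chaining: a3 < a4 ≤ a2 ≤ a3, which forces a3 < a3 — impossible.

Unsatisfiable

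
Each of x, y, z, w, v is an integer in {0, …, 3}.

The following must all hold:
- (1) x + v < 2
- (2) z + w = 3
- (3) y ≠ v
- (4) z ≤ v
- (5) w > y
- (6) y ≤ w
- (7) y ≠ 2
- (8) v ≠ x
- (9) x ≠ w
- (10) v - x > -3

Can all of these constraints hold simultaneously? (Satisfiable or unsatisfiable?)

Setting (x, y, z, w, v) = (1, 1, 0, 3, 0) satisfies everything: constraint 1: x + v = 1; constraint 2: z + w = 3, and the others follow.

Satisfiable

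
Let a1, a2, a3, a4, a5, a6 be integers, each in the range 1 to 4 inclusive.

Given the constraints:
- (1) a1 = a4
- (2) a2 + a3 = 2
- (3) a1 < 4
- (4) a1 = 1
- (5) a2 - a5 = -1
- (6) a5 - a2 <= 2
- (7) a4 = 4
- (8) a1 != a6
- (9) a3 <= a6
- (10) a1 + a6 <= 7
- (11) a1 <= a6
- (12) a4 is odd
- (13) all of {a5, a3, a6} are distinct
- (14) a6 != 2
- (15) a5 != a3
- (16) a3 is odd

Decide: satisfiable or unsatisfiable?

Unsatisfiable

Constraint 4 fixes a1 = 1 and constraint 7 fixes a4 = 4, but constraint 1 requires a1 = a4. Since 1 ≠ 4, contradiction.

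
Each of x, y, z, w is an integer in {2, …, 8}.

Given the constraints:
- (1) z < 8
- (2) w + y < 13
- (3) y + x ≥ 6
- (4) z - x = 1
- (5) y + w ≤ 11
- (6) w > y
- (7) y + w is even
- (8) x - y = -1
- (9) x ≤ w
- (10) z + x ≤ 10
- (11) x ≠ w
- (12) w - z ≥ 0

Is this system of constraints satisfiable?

Try x = 3, y = 4, z = 4, w = 6.
Check constraint 2: w + y = 10; constraint 3: y + x = 7; constraint 4: z - x = 1. The remaining constraints are straightforward to verify.

Satisfiable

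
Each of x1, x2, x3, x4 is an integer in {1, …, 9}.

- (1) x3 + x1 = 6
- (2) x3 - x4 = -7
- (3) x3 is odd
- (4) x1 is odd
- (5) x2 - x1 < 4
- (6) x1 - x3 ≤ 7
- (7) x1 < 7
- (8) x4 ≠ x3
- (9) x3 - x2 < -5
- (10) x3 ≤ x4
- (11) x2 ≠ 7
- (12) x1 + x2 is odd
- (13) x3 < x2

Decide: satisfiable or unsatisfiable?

Satisfiable

The assignment x1 = 5, x2 = 8, x3 = 1, x4 = 8 works:
  constraint 1 holds since x3 + x1 = 6.
  constraint 2 holds since x3 - x4 = -7.
  constraint 5 holds since x2 - x1 = 3.
The rest check out directly.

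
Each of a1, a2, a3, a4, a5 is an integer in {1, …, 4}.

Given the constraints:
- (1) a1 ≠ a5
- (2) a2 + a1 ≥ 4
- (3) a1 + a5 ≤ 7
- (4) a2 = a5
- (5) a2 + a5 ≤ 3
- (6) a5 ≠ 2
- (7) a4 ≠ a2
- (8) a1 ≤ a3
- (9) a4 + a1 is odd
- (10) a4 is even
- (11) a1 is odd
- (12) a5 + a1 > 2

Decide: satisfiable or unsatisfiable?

Try a1 = 3, a2 = 1, a3 = 4, a4 = 2, a5 = 1.
Check constraint 2: a2 + a1 = 4; constraint 3: a1 + a5 = 4; constraint 5: a2 + a5 = 2. The remaining constraints are straightforward to verify.

Satisfiable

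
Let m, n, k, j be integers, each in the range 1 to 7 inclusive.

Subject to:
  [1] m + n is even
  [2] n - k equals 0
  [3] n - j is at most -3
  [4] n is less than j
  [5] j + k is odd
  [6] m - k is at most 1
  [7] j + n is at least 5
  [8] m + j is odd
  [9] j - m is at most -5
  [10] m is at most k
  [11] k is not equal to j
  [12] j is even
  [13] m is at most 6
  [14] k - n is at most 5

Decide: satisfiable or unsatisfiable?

Unsatisfiable

Constraints 3, 6, 9, and 14 give j − n ≥ 3, n − k ≥ -5, k − m ≥ -1, m − j ≥ 5.
Adding all 4 inequalities: the left sides telescope to 0, and the right sides sum to 3 + (-5) + (-1) + 5 = 2. So 0 ≥ 2, which is false.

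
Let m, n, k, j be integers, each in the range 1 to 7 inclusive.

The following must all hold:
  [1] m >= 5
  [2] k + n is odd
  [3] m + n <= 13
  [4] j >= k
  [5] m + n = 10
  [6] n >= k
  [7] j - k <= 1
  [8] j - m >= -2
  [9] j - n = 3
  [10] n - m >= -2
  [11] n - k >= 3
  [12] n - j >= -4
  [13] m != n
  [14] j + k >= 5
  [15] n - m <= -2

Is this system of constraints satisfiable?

Constraints 7, 8, 11, and 15 give k − j ≥ -1, j − m ≥ -2, m − n ≥ 2, n − k ≥ 3.
Adding all 4 inequalities: the left sides telescope to 0, and the right sides sum to (-1) + (-2) + 2 + 3 = 2. So 0 ≥ 2, which is false.

Unsatisfiable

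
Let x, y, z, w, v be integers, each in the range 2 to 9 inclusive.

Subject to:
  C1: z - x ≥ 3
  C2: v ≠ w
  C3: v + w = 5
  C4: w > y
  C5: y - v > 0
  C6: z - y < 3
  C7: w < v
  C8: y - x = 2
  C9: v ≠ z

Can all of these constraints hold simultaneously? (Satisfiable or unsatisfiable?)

Constraints 4, 5, and 7 give y < w, w < v, v < y. Chaining: y < w < v < y, which forces y < y — impossible.

Unsatisfiable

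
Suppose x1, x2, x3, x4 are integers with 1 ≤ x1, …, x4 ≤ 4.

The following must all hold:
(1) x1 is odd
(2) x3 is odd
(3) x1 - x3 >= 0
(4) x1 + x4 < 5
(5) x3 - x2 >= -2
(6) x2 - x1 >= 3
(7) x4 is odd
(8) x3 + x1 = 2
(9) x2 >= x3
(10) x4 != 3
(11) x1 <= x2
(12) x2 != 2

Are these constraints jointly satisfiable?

Constraints 3, 5, and 6 give x1 − x3 ≥ 0, x3 − x2 ≥ -2, x2 − x1 ≥ 3.
Adding all 3 inequalities: the left sides telescope to 0, and the right sides sum to 0 + (-2) + 3 = 1. So 0 ≥ 1, which is false.

Unsatisfiable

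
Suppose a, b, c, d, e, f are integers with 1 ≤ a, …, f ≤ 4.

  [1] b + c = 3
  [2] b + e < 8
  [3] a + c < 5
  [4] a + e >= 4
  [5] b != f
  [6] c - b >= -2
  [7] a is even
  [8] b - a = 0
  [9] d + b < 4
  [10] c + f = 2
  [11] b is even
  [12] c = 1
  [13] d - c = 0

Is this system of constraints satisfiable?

One satisfying assignment is a = 2, b = 2, c = 1, d = 1, e = 4, f = 1.
For the less obvious constraints — constraint 1: b + c = 3; constraint 2: b + e = 6 — and the others hold by inspection.

Satisfiable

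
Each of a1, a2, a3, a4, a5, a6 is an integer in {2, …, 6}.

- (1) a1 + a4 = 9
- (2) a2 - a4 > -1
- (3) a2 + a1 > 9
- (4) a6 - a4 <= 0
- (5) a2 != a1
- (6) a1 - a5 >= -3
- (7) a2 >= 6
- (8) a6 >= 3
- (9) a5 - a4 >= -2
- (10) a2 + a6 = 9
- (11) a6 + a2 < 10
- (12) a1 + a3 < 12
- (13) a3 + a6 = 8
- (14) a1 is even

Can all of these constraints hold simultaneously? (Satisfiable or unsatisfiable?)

The assignment a1 = 4, a2 = 6, a3 = 5, a4 = 5, a5 = 4, a6 = 3 works:
  constraint 1 holds since a1 + a4 = 9.
  constraint 2 holds since a2 - a4 = 1.
The rest check out directly.

Satisfiable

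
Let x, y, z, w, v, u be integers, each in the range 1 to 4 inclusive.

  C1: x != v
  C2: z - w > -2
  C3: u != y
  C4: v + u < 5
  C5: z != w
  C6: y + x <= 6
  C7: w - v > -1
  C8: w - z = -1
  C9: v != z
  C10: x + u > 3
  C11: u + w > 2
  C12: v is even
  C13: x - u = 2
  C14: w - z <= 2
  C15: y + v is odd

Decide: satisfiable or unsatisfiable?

Satisfiable

Try x = 4, y = 1, z = 3, w = 2, v = 2, u = 2.
Check constraint 2: z - w = 1; constraint 4: v + u = 4; constraint 6: y + x = 5. The remaining constraints are straightforward to verify.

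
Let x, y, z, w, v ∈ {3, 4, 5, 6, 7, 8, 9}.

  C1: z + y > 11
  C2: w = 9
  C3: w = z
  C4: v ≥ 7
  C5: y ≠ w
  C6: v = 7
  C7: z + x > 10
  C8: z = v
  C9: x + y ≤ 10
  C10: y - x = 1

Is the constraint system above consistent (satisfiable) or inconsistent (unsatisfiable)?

Constraint 2 fixes w = 9 and constraint 6 fixes v = 7. Constraints 3 and 8 give w = z = v, so w = v. But 9 ≠ 7 — contradiction.

Unsatisfiable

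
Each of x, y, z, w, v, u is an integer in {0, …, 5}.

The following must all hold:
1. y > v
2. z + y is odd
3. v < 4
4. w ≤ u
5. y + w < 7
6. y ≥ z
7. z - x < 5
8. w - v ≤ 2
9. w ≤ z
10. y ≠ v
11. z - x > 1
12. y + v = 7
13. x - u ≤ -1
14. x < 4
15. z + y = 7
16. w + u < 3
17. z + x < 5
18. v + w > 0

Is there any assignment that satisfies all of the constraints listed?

Satisfiable

Try x = 0, y = 5, z = 2, w = 1, v = 2, u = 1.
Check constraint 5: y + w = 6; constraint 7: z - x = 2. The remaining constraints are straightforward to verify.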